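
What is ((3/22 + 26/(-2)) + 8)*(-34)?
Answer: 1819/11 ≈ 165.36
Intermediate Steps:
((3/22 + 26/(-2)) + 8)*(-34) = ((3*(1/22) + 26*(-½)) + 8)*(-34) = ((3/22 - 13) + 8)*(-34) = (-283/22 + 8)*(-34) = -107/22*(-34) = 1819/11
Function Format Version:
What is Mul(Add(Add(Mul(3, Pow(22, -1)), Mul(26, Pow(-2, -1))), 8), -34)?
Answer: Rational(1819, 11) ≈ 165.36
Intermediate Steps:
Mul(Add(Add(Mul(3, Pow(22, -1)), Mul(26, Pow(-2, -1))), 8), -34) = Mul(Add(Add(Mul(3, Rational(1, 22)), Mul(26, Rational(-1, 2))), 8), -34) = Mul(Add(Add(Rational(3, 22), -13), 8), -34) = Mul(Add(Rational(-283, 22), 8), -34) = Mul(Rational(-107, 22), -34) = Rational(1819, 11)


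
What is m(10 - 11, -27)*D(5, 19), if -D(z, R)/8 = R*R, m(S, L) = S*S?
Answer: -2888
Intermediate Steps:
m(S, L) = S²
D(z, R) = -8*R² (D(z, R) = -8*R*R = -8*R²)
m(10 - 11, -27)*D(5, 19) = (10 - 11)²*(-8*19²) = (-1)²*(-8*361) = 1*(-2888) = -2888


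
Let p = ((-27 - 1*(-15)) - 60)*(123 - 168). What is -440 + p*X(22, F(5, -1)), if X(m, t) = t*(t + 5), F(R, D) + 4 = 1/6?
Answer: -14930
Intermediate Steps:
F(R, D) = -23/6 (F(R, D) = -4 + 1/6 = -23/6)
X(m, t) = t*(5 + t)
p = 3240 (p = ((-27 + 15) - 60)*(-45) = (-12 - 60)*(-45) = -72*(-45) = 3240)
-440 + p*X(22, F(5, -1)) = -440 + 3240*(-23*(5 - 23/6)/6) = -440 + 3240*(-23/6*7/6) = -440 + 3240*(-161/36) = -440 - 14490 = -14930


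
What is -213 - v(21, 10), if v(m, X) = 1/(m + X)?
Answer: -6604/31 ≈ -213.03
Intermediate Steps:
v(m, X) = 1/(X + m)
-213 - v(21, 10) = -213 - 1/(10 + 21) = -213 - 1/31 = -6604/31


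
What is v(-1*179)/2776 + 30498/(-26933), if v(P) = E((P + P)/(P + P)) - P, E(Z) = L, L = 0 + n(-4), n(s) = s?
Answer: -3476051/3250696 ≈ -1.0693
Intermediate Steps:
L = -4 (L = 0 - 4 = -4)
E(Z) = -4
v(P) = -4 - P
v(-1*179)/2776 + 30498/(-26933) = (-4 - (-1)*179)/2776 + 30498/(-26933) = (-4 - 1*(-179))*(1/2776) + 30498*(-1/26933) = (-4 + 179)*(1/2776) - 1326/1171 = 175*(1/2776) - 1326/1171 = 175/2776 - 1326/1171 = -3476051/3250696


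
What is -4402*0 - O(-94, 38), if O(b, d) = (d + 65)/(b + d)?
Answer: 103/56 ≈ 1.8393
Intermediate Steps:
O(b, d) = (65 + d)/(b + d)
-4402*0 - O(-94, 38) = -4402*0 - (65 + 38)/(-94 + 38) = 0 - 103/(-56) = 0 - (-1)*103/56 = 0 - 1*(-103/56) = 0 + 103/56 = 103/56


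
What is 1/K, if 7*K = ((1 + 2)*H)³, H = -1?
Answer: -7/27 ≈ -0.25926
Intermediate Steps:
K = -27/7 (K = ((1 + 2)*(-1))³/7 = (3*(-1))³/7 = (⅐)*(-3)³ = (⅐)*(-27) = -27/7 ≈ -3.8571)
1/K = 1/(-27/7) = -7/27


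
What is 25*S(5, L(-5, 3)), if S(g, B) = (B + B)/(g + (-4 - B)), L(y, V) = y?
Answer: -125/3 ≈ -41.667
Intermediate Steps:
S(g, B) = 2*B/(-4 + g - B) (S(g, B) = (2*B)/(-4 + g - B) = 2*B/(-4 + g - B))
25*S(5, L(-5, 3)) = 25*(2*(-5)/(-4 + 5 - 1*(-5))) = 25*(2*(-5)/(-4 + 5 + 5)) = 25*(2*(-5)/6) = 25*(2*(-5)*(⅙)) = 25*(-5/3) = -125/3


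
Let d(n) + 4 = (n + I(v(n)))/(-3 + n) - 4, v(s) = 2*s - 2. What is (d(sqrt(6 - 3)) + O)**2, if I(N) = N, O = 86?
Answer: 18031/3 - 1085*sqrt(3)/6 ≈ 5697.1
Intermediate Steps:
v(s) = -2 + 2*s
d(n) = -8 + (-2 + 3*n)/(-3 + n) (d(n) = -4 + ((n + (-2 + 2*n))/(-3 + n) - 4) = -4 + ((-2 + 3*n)/(-3 + n) - 4) = -4 + (-4 + (-2 + 3*n)/(-3 + n)) = -8 + (-2 + 3*n)/(-3 + n))
(d(sqrt(6 - 3)) + O)**2 = ((22 - 5*sqrt(6 - 3))/(-3 + sqrt(6 - 3)) + 86)**2 = ((22 - 5*sqrt(3))/(-3 + sqrt(3)) + 86)**2 = (86 + (22 - 5*sqrt(3))/(-3 + sqrt(3)))**2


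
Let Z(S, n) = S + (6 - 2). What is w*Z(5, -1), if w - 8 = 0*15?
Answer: 72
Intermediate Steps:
Z(S, n) = 4 + S (Z(S, n) = S + 4 = 4 + S)
w = 8 (w = 8 + 0*15 = 8 + 0 = 8)
w*Z(5, -1) = 8*(4 + 5) = 8*9 = 72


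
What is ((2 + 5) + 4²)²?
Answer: 529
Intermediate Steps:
((2 + 5) + 4²)² = (7 + 16)² = 23² = 529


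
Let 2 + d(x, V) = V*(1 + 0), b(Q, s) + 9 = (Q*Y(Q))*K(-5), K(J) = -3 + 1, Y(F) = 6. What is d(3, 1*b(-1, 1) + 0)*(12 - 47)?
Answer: -35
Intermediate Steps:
K(J) = -2
b(Q, s) = -9 - 12*Q (b(Q, s) = -9 + (Q*6)*(-2) = -9 + (6*Q)*(-2) = -9 - 12*Q)
d(x, V) = -2 + V (d(x, V) = -2 + V*(1 + 0) = -2 + V*1 = -2 + V)
d(3, 1*b(-1, 1) + 0)*(12 - 47) = (-2 + (1*(-9 - 12*(-1)) + 0))*(12 - 47) = (-2 + (1*(-9 + 12) + 0))*(-35) = (-2 + (1*3 + 0))*(-35) = (-2 + (3 + 0))*(-35) = (-2 + 3)*(-35) = 1*(-35) = -35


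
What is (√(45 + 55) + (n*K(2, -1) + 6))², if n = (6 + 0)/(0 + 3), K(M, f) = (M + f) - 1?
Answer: 256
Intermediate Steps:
K(M, f) = -1 + M + f
n = 2 (n = 6/3 = 6*(⅓) = 2)
(√(45 + 55) + (n*K(2, -1) + 6))² = (√(45 + 55) + (2*(-1 + 2 - 1) + 6))² = (√100 + (2*0 + 6))² = (10 + (0 + 6))² = (10 + 6)² = 16² = 256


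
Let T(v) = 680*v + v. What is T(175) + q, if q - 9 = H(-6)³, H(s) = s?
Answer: 118968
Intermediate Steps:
T(v) = 681*v
q = -207 (q = 9 + (-6)³ = 9 - 216 = -207)
T(175) + q = 681*175 - 207 = 119175 - 207 = 118968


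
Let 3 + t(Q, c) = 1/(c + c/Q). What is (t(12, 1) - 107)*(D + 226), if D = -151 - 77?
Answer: 2836/13 ≈ 218.15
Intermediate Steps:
D = -228
t(Q, c) = -3 + 1/(c + c/Q)
(t(12, 1) - 107)*(D + 226) = ((12 - 3*1 - 3*12*1)/(1*(1 + 12)) - 107)*(-228 + 226) = (1*(12 - 3 - 36)/13 - 107)*(-2) = (1*(1/13)*(-27) - 107)*(-2) = (-27/13 - 107)*(-2) = -1418/13*(-2) = 2836/13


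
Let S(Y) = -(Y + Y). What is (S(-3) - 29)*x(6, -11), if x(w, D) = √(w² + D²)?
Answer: -23*√157 ≈ -288.19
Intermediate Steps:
S(Y) = -2*Y
x(w, D) = √(D² + w²)
(S(-3) - 29)*x(6, -11) = (-2*(-3) - 29)*√((-11)² + 6²) = (6 - 29)*√(121 + 36) = -23*√157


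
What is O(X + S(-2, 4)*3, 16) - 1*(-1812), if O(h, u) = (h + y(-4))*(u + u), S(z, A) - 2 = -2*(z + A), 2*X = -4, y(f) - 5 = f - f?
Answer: 1716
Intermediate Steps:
y(f) = 5 (y(f) = 5 + (f - f) = 5 + 0 = 5)
X = -2 (X = (½)*(-4) = -2)
S(z, A) = 2 - 2*A - 2*z (S(z, A) = 2 - 2*(z + A) = 2 - 2*(A + z) = 2 + (-2*A - 2*z) = 2 - 2*A - 2*z)
O(h, u) = 2*u*(5 + h) (O(h, u) = (h + 5)*(u + u) = (5 + h)*(2*u) = 2*u*(5 + h))
O(X + S(-2, 4)*3, 16) - 1*(-1812) = 2*16*(5 + (-2 + (2 - 2*4 - 2*(-2))*3)) - 1*(-1812) = 2*16*(5 + (-2 + (2 - 8 + 4)*3)) + 1812 = 2*16*(5 + (-2 - 2*3)) + 1812 = 2*16*(5 + (-2 - 6)) + 1812 = 2*16*(5 - 8) + 1812 = 2*16*(-3) + 1812 = -96 + 1812 = 1716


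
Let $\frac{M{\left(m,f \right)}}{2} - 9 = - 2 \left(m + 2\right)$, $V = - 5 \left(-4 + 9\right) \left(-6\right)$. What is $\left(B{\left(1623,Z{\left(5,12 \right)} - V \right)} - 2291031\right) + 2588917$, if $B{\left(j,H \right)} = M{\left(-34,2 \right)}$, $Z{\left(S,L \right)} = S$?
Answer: $298032$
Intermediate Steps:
$V = 150$ ($V = - 5 \cdot 5 \left(-6\right) = \left(-5\right) \left(-30\right) = 150$)
$M{\left(m,f \right)} = 10 - 4 m$ ($M{\left(m,f \right)} = 18 + 2 \left(- 2 \left(m + 2\right)\right) = 18 + 2 \left(- 2 \left(2 + m\right)\right) = 18 + 2 \left(-4 - 2 m\right) = 18 - \left(8 + 4 m\right) = 10 - 4 m$)
$B{\left(j,H \right)} = 146$ ($B{\left(j,H \right)} = 10 - -136 = 10 + 136 = 146$)
$\left(B{\left(1623,Z{\left(5,12 \right)} - V \right)} - 2291031\right) + 2588917 = \left(146 - 2291031\right) + 2588917 = -2290885 + 2588917 = 298032$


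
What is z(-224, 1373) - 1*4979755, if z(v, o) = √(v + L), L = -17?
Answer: -4979755 + I*√241 ≈ -4.9798e+6 + 15.524*I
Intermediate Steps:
z(v, o) = √(-17 + v) (z(v, o) = √(v - 17) = √(-17 + v))
z(-224, 1373) - 1*4979755 = √(-17 - 224) - 1*4979755 = √(-241) - 4979755 = I*√241 - 4979755 = -4979755 + I*√241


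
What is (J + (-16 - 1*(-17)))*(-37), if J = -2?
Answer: 37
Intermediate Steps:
(J + (-16 - 1*(-17)))*(-37) = (-2 + (-16 - 1*(-17)))*(-37) = (-2 + (-16 + 17))*(-37) = (-2 + 1)*(-37) = -1*(-37) = 37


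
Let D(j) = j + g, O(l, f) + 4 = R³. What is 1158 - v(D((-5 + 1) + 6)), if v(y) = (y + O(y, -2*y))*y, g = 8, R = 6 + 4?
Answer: -8902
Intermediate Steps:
R = 10
O(l, f) = 996 (O(l, f) = -4 + 10³ = -4 + 1000 = 996)
D(j) = 8 + j (D(j) = j + 8 = 8 + j)
v(y) = y*(996 + y) (v(y) = (y + 996)*y = (996 + y)*y = y*(996 + y))
1158 - v(D((-5 + 1) + 6)) = 1158 - (8 + ((-5 + 1) + 6))*(996 + (8 + ((-5 + 1) + 6))) = 1158 - (8 + (-4 + 6))*(996 + (8 + (-4 + 6))) = 1158 - (8 + 2)*(996 + (8 + 2)) = 1158 - 10*(996 + 10) = 1158 - 10*1006 = 1158 - 1*10060 = 1158 - 10060 = -8902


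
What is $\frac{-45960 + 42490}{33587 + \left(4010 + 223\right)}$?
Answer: $- \frac{347}{3782} \approx -0.09175$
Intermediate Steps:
$\frac{-45960 + 42490}{33587 + \left(4010 + 223\right)} = - \frac{3470}{33587 + 4233} = - \frac{3470}{37820} = \left(-3470\right) \frac{1}{37820} = - \frac{347}{3782}$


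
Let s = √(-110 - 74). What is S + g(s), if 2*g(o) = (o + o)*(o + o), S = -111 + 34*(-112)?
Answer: -4287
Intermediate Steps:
S = -3919 (S = -111 - 3808 = -3919)
s = 2*I*√46 (s = √(-184) = 2*I*√46 ≈ 13.565*I)
g(o) = 2*o² (g(o) = ((o + o)*(o + o))/2 = ((2*o)*(2*o))/2 = (4*o²)/2 = 2*o²)
S + g(s) = -3919 + 2*(2*I*√46)² = -3919 + 2*(-184) = -3919 - 368 = -4287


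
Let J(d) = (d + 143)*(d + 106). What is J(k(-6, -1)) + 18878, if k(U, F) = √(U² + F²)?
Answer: 34073 + 249*√37 ≈ 35588.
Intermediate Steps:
k(U, F) = √(F² + U²)
J(d) = (106 + d)*(143 + d) (J(d) = (143 + d)*(106 + d) = (106 + d)*(143 + d))
J(k(-6, -1)) + 18878 = (15158 + (√((-1)² + (-6)²))² + 249*√((-1)² + (-6)²)) + 18878 = (15158 + (√(1 + 36))² + 249*√(1 + 36)) + 18878 = (15158 + (√37)² + 249*√37) + 18878 = (15158 + 37 + 249*√37) + 18878 = (15195 + 249*√37) + 18878 = 34073 + 249*√37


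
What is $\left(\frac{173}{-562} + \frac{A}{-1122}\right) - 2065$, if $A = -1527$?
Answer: $- \frac{108454216}{52547} \approx -2063.9$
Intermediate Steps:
$\left(\frac{173}{-562} + \frac{A}{-1122}\right) - 2065 = \left(\frac{173}{-562} - \frac{1527}{-1122}\right) - 2065 = \left(173 \left(- \frac{1}{562}\right) - - \frac{509}{374}\right) - 2065 = \left(- \frac{173}{562} + \frac{509}{374}\right) - 2065 = \frac{55339}{52547} - 2065 = - \frac{108454216}{52547}$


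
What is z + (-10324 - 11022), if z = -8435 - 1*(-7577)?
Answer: -22204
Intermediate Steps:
z = -858 (z = -8435 + 7577 = -858)
z + (-10324 - 11022) = -858 + (-10324 - 11022) = -858 - 21346 = -22204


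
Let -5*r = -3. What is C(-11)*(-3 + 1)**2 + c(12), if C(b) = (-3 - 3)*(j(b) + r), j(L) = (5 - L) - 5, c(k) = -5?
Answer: -1417/5 ≈ -283.40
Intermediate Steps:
r = 3/5 (r = -1/5*(-3) = 3/5 ≈ 0.60000)
j(L) = -L
C(b) = -18/5 + 6*b (C(b) = (-3 - 3)*(-b + 3/5) = -6*(3/5 - b) = -18/5 + 6*b)
C(-11)*(-3 + 1)**2 + c(12) = (-18/5 + 6*(-11))*(-3 + 1)**2 - 5 = (-18/5 - 66)*(-2)**2 - 5 = -348/5*4 - 5 = -1392/5 - 5 = -1417/5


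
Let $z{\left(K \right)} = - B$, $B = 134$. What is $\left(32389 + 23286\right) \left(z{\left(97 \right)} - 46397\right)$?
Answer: $-2590613425$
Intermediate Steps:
$z{\left(K \right)} = -134$ ($z{\left(K \right)} = \left(-1\right) 134 = -134$)
$\left(32389 + 23286\right) \left(z{\left(97 \right)} - 46397\right) = \left(32389 + 23286\right) \left(-134 - 46397\right) = 55675 \left(-46531\right) = -2590613425$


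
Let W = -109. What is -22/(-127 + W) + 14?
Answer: 1663/118 ≈ 14.093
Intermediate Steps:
-22/(-127 + W) + 14 = -22/(-127 - 109) + 14 = -22/(-236) + 14 = -1/236*(-22) + 14 = 11/118 + 14 = 1663/118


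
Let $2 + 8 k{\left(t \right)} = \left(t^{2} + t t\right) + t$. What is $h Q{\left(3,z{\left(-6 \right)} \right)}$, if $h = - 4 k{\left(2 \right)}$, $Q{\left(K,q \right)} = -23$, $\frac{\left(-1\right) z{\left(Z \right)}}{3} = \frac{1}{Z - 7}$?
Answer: $92$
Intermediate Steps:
$z{\left(Z \right)} = - \frac{3}{-7 + Z}$ ($z{\left(Z \right)} = - \frac{3}{Z - 7} = - \frac{3}{-7 + Z}$)
$k{\left(t \right)} = - \frac{1}{4} + \frac{t^{2}}{4} + \frac{t}{8}$ ($k{\left(t \right)} = - \frac{1}{4} + \frac{\left(t^{2} + t t\right) + t}{8} = - \frac{1}{4} + \frac{\left(t^{2} + t^{2}\right) + t}{8} = - \frac{1}{4} + \frac{2 t^{2} + t}{8} = - \frac{1}{4} + \frac{t + 2 t^{2}}{8} = - \frac{1}{4} + \left(\frac{t^{2}}{4} + \frac{t}{8}\right) = - \frac{1}{4} + \frac{t^{2}}{4} + \frac{t}{8}$)
$h = -4$ ($h = - 4 \left(- \frac{1}{4} + \frac{2^{2}}{4} + \frac{1}{8} \cdot 2\right) = - 4 \left(- \frac{1}{4} + \frac{1}{4} \cdot 4 + \frac{1}{4}\right) = - 4 \left(- \frac{1}{4} + 1 + \frac{1}{4}\right) = \left(-4\right) 1 = -4$)
$h Q{\left(3,z{\left(-6 \right)} \right)} = \left(-4\right) \left(-23\right) = 92$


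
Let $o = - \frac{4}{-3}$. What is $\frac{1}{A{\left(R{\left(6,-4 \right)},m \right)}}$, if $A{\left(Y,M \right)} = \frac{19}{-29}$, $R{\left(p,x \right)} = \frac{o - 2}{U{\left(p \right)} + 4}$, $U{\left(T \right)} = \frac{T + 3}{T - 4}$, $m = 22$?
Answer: $- \frac{29}{19} \approx -1.5263$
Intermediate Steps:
$U{\left(T \right)} = \frac{3 + T}{-4 + T}$
$o = \frac{4}{3}$ ($o = \left(-4\right) \left(- \frac{1}{3}\right) = \frac{4}{3} \approx 1.3333$)
$R{\left(p,x \right)} = - \frac{2}{3 \left(4 + \frac{3 + p}{-4 + p}\right)}$ ($R{\left(p,x \right)} = \frac{\frac{4}{3} - 2}{\frac{3 + p}{-4 + p} + 4} = - \frac{2}{3 \left(4 + \frac{3 + p}{-4 + p}\right)}$)
$A{\left(Y,M \right)} = - \frac{19}{29}$ ($A{\left(Y,M \right)} = 19 \left(- \frac{1}{29}\right) = - \frac{19}{29}$)
$\frac{1}{A{\left(R{\left(6,-4 \right)},m \right)}} = \frac{1}{- \frac{19}{29}} = - \frac{29}{19}$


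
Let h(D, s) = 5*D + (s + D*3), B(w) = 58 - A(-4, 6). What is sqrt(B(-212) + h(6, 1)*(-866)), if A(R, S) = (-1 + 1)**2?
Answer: 2*I*sqrt(10594) ≈ 205.85*I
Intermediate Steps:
A(R, S) = 0 (A(R, S) = 0**2 = 0)
B(w) = 58 (B(w) = 58 - 1*0 = 58 + 0 = 58)
h(D, s) = s + 8*D (h(D, s) = 5*D + (s + 3*D) = s + 8*D)
sqrt(B(-212) + h(6, 1)*(-866)) = sqrt(58 + (1 + 8*6)*(-866)) = sqrt(58 + (1 + 48)*(-866)) = sqrt(58 + 49*(-866)) = sqrt(58 - 42434) = sqrt(-42376) = 2*I*sqrt(10594)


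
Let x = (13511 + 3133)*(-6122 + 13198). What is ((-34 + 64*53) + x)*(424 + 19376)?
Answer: 2331970779600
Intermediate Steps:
x = 117772944 (x = 16644*7076 = 117772944)
((-34 + 64*53) + x)*(424 + 19376) = ((-34 + 64*53) + 117772944)*(424 + 19376) = ((-34 + 3392) + 117772944)*19800 = (3358 + 117772944)*19800 = 117776302*19800 = 2331970779600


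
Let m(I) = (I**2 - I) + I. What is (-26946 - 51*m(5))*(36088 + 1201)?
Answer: -1052332869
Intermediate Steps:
m(I) = I**2
(-26946 - 51*m(5))*(36088 + 1201) = (-26946 - 51*5**2)*(36088 + 1201) = (-26946 - 51*25)*37289 = (-26946 - 1275)*37289 = -28221*37289 = -1052332869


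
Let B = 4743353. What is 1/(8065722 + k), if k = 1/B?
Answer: 4743353/38258566645867 ≈ 1.2398e-7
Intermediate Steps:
k = 1/4743353 ≈ 2.1082e-7
1/(8065722 + k) = 1/(8065722 + 1/4743353) = 1/(38258566645867/4743353) = 4743353/38258566645867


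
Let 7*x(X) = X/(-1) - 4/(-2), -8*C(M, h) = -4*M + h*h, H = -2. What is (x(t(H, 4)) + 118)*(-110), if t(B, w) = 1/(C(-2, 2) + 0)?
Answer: -273460/21 ≈ -13022.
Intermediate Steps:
C(M, h) = M/2 - h²/8 (C(M, h) = -(-4*M + h*h)/8 = -(-4*M + h²)/8 = -(h² - 4*M)/8 = M/2 - h²/8)
t(B, w) = -⅔ (t(B, w) = 1/(((½)*(-2) - ⅛*2²) + 0) = 1/((-1 - ⅛*4) + 0) = 1/((-1 - ½) + 0) = 1/(-3/2 + 0) = 1/(-3/2) = -⅔)
x(X) = 2/7 - X/7 (x(X) = (X/(-1) - 4/(-2))/7 = (X*(-1) - 4*(-½))/7 = (-X + 2)/7 = (2 - X)/7 = 2/7 - X/7)
(x(t(H, 4)) + 118)*(-110) = ((2/7 - ⅐*(-⅔)) + 118)*(-110) = ((2/7 + 2/21) + 118)*(-110) = (8/21 + 118)*(-110) = (2486/21)*(-110) = -273460/21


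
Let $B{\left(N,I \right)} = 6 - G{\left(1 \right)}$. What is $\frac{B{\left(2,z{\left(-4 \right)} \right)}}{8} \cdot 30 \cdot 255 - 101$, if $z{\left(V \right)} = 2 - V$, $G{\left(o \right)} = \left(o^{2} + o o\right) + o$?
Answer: $\frac{11071}{4} \approx 2767.8$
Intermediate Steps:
$G{\left(o \right)} = o + 2 o^{2}$ ($G{\left(o \right)} = \left(o^{2} + o^{2}\right) + o = 2 o^{2} + o = o + 2 o^{2}$)
$B{\left(N,I \right)} = 3$ ($B{\left(N,I \right)} = 6 - 1 \left(1 + 2 \cdot 1\right) = 6 - 1 \left(1 + 2\right) = 6 - 1 \cdot 3 = 6 - 3 = 3$)
$\frac{B{\left(2,z{\left(-4 \right)} \right)}}{8} \cdot 30 \cdot 255 - 101 = \frac{3}{8} \cdot 30 \cdot 255 - 101 = \frac{45}{4} \cdot 255 - 101 = \frac{11475}{4} - 101 = \frac{11071}{4}$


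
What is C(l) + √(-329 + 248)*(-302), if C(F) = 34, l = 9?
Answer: 34 - 2718*I ≈ 34.0 - 2718.0*I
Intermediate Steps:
C(l) + √(-329 + 248)*(-302) = 34 + √(-329 + 248)*(-302) = 34 + √(-81)*(-302) = 34 + (9*I)*(-302) = 34 - 2718*I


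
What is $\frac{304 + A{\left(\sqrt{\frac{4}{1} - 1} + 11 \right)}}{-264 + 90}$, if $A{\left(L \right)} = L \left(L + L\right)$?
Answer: $- \frac{92}{29} - \frac{22 \sqrt{3}}{87} \approx -3.6104$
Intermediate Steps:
$A{\left(L \right)} = 2 L^{2}$ ($A{\left(L \right)} = L 2 L = 2 L^{2}$)
$\frac{304 + A{\left(\sqrt{\frac{4}{1} - 1} + 11 \right)}}{-264 + 90} = \frac{304 + 2 \left(\sqrt{\frac{4}{1} - 1} + 11\right)^{2}}{-264 + 90} = \frac{304 + 2 \left(\sqrt{4 \cdot 1 - 1} + 11\right)^{2}}{-174} = \left(304 + 2 \left(\sqrt{4 - 1} + 11\right)^{2}\right) \left(- \frac{1}{174}\right) = \left(304 + 2 \left(\sqrt{3} + 11\right)^{2}\right) \left(- \frac{1}{174}\right) = \left(304 + 2 \left(11 + \sqrt{3}\right)^{2}\right) \left(- \frac{1}{174}\right) = - \frac{152}{87} - \frac{\left(11 + \sqrt{3}\right)^{2}}{87}$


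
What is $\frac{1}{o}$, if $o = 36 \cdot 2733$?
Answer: $\frac{1}{98388} \approx 1.0164 \cdot 10^{-5}$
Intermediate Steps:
$o = 98388$
$\frac{1}{o} = \frac{1}{98388}$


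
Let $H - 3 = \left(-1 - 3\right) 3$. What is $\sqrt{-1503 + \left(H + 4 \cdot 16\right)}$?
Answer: $2 i \sqrt{362} \approx 38.053 i$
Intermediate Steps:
$H = -9$ ($H = 3 + \left(-1 - 3\right) 3 = 3 - 12 = -9$)
$\sqrt{-1503 + \left(H + 4 \cdot 16\right)} = \sqrt{-1503 + \left(-9 + 4 \cdot 16\right)} = \sqrt{-1503 + \left(-9 + 64\right)} = \sqrt{-1503 + 55} = \sqrt{-1448} = 2 i \sqrt{362}$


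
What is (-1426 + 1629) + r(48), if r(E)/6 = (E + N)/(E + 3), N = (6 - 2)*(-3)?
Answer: 3523/17 ≈ 207.24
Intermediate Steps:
N = -12 (N = 4*(-3) = -12)
r(E) = 6*(-12 + E)/(3 + E) (r(E) = 6*((E - 12)/(E + 3)) = 6*((-12 + E)/(3 + E)) = 6*(-12 + E)/(3 + E))
(-1426 + 1629) + r(48) = (-1426 + 1629) + 6*(-12 + 48)/(3 + 48) = 203 + 6*36/51 = 203 + 6*(1/51)*36 = 203 + 72/17 = 3523/17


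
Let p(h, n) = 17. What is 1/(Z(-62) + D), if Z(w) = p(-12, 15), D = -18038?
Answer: -1/18021 ≈ -5.5491e-5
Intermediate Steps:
Z(w) = 17
1/(Z(-62) + D) = 1/(17 - 18038) = 1/(-18021) = -1/18021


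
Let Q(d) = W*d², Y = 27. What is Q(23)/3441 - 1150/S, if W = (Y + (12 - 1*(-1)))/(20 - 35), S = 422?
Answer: -6828677/2178153 ≈ -3.1351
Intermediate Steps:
W = -8/3 (W = (27 + (12 - 1*(-1)))/(20 - 35) = (27 + (12 + 1))/(-15) = (27 + 13)*(-1/15) = 40*(-1/15) = -8/3 ≈ -2.6667)
Q(d) = -8*d²/3
Q(23)/3441 - 1150/S = -8/3*23²/3441 - 1150/422 = -8/3*529*(1/3441) - 1150*1/422 = -4232/3*1/3441 - 575/211 = -4232/10323 - 575/211 = -6828677/2178153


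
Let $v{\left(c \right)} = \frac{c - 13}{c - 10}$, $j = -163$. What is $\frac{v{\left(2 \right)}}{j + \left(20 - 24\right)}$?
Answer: $- \frac{11}{1336} \approx -0.0082335$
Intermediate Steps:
$v{\left(c \right)} = \frac{-13 + c}{-10 + c}$
$\frac{v{\left(2 \right)}}{j + \left(20 - 24\right)} = \frac{\frac{1}{-10 + 2} \left(-13 + 2\right)}{-163 + \left(20 - 24\right)} = \frac{\frac{1}{-8} \left(-11\right)}{-163 + \left(20 - 24\right)} = \frac{\left(- \frac{1}{8}\right) \left(-11\right)}{-163 - 4} = \frac{1}{-167} \cdot \frac{11}{8} = \left(- \frac{1}{167}\right) \frac{11}{8} = - \frac{11}{1336}$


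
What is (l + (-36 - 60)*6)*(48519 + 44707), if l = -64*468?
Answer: -2846003328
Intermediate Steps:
l = -29952
(l + (-36 - 60)*6)*(48519 + 44707) = (-29952 + (-36 - 60)*6)*(48519 + 44707) = (-29952 - 96*6)*93226 = (-29952 - 576)*93226 = -30528*93226 = -2846003328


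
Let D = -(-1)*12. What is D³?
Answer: 1728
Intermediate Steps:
D = 12 (D = -1*(-12) = 12)
D³ = 12³ = 1728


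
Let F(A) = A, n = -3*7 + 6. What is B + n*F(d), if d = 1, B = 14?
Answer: -1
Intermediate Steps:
n = -15 (n = -21 + 6 = -15)
B + n*F(d) = 14 - 15*1 = 14 - 15 = -1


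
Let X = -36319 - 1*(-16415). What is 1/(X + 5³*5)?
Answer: -1/19279 ≈ -5.1870e-5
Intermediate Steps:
X = -19904 (X = -36319 + 16415 = -19904)
1/(X + 5³*5) = 1/(-19904 + 5³*5) = 1/(-19904 + 125*5) = 1/(-19904 + 625) = 1/(-19279) = -1/19279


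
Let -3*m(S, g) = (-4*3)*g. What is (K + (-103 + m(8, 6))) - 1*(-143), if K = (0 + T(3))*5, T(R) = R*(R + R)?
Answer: 154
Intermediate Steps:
m(S, g) = 4*g (m(S, g) = -(-4*3)*g/3 = -(-4)*g = 4*g)
T(R) = 2*R² (T(R) = R*(2*R) = 2*R²)
K = 90 (K = (0 + 2*3²)*5 = (0 + 2*9)*5 = (0 + 18)*5 = 18*5 = 90)
(K + (-103 + m(8, 6))) - 1*(-143) = (90 + (-103 + 4*6)) - 1*(-143) = (90 + (-103 + 24)) + 143 = (90 - 79) + 143 = 11 + 143 = 154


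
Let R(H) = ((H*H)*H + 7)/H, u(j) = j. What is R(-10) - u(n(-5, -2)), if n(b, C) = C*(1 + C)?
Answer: 973/10 ≈ 97.300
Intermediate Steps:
R(H) = (7 + H³)/H (R(H) = (H²*H + 7)/H = (H³ + 7)/H = (7 + H³)/H)
R(-10) - u(n(-5, -2)) = (7 + (-10)³)/(-10) - (-2)*(1 - 2) = -(7 - 1000)/10 - (-2)*(-1) = -⅒*(-993) - 1*2 = 993/10 - 2 = 973/10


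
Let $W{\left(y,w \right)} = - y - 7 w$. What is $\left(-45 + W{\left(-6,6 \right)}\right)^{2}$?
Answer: $6561$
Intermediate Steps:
$\left(-45 + W{\left(-6,6 \right)}\right)^{2} = \left(-45 - 36\right)^{2} = \left(-81\right)^{2} = 6561$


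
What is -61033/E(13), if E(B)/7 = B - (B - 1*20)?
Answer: -8719/20 ≈ -435.95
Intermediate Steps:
E(B) = 140 (E(B) = 7*(B - (B - 1*20)) = 7*(B - (B - 20)) = 7*(B - (-20 + B)) = 7*(B + (20 - B)) = 7*20 = 140)
-61033/E(13) = -61033/140 = -61033*1/140 = -8719/20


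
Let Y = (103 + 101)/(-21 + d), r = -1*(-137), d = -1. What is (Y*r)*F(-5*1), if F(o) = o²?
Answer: -349350/11 ≈ -31759.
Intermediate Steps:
r = 137
Y = -102/11 (Y = (103 + 101)/(-21 - 1) = 204/(-22) = 204*(-1/22) = -102/11 ≈ -9.2727)
(Y*r)*F(-5*1) = (-102/11*137)*(-5*1)² = -13974/11*(-5)² = -13974/11*25 = -349350/11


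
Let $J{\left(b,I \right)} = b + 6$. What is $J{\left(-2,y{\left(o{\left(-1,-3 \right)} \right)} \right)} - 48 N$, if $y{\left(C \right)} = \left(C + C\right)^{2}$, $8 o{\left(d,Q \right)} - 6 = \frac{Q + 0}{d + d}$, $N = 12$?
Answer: $-572$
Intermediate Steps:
$o{\left(d,Q \right)} = \frac{3}{4} + \frac{Q}{16 d}$ ($o{\left(d,Q \right)} = \frac{3}{4} + \frac{\left(Q + 0\right) \frac{1}{d + d}}{8} = \frac{3}{4} + \frac{Q \frac{1}{2 d}}{8} = \frac{3}{4} + \frac{\frac{1}{2} Q \frac{1}{d}}{8} = \frac{3}{4} + \frac{Q}{16 d}$)
$y{\left(C \right)} = 4 C^{2}$ ($y{\left(C \right)} = \left(2 C\right)^{2} = 4 C^{2}$)
$J{\left(b,I \right)} = 6 + b$
$J{\left(-2,y{\left(o{\left(-1,-3 \right)} \right)} \right)} - 48 N = \left(6 - 2\right) - 576 = 4 - 576 = -572$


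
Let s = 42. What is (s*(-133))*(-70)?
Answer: 391020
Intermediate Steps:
(s*(-133))*(-70) = (42*(-133))*(-70) = -5586*(-70) = 391020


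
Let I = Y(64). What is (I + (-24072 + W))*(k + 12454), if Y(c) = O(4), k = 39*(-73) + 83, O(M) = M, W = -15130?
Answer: -379828620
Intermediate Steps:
k = -2764 (k = -2847 + 83 = -2764)
Y(c) = 4
I = 4
(I + (-24072 + W))*(k + 12454) = (4 + (-24072 - 15130))*(-2764 + 12454) = (4 - 39202)*9690 = -39198*9690 = -379828620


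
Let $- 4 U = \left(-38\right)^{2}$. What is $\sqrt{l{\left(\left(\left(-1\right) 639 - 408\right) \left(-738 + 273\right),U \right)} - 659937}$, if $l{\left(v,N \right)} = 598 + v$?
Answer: $2 i \sqrt{43121} \approx 415.31 i$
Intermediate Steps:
$U = -361$ ($U = - \frac{\left(-38\right)^{2}}{4} = \left(- \frac{1}{4}\right) 1444 = -361$)
$\sqrt{l{\left(\left(\left(-1\right) 639 - 408\right) \left(-738 + 273\right),U \right)} - 659937} = \sqrt{\left(598 + \left(\left(-1\right) 639 - 408\right) \left(-738 + 273\right)\right) - 659937} = \sqrt{\left(598 + \left(-639 - 408\right) \left(-465\right)\right) - 659937} = \sqrt{\left(598 - -486855\right) - 659937} = \sqrt{\left(598 + 486855\right) - 659937} = \sqrt{487453 - 659937} = \sqrt{-172484} = 2 i \sqrt{43121}$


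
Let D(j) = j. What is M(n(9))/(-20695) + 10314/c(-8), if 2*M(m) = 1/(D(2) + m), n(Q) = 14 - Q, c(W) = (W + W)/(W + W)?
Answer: 2988275219/289730 ≈ 10314.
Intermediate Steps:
c(W) = 1 (c(W) = (2*W)/((2*W)) = (2*W)*(1/(2*W)) = 1)
M(m) = 1/(2*(2 + m))
M(n(9))/(-20695) + 10314/c(-8) = (1/(2*(2 + (14 - 1*9))))/(-20695) + 10314/1 = (1/(2*(2 + (14 - 9))))*(-1/20695) + 10314*1 = (1/(2*(2 + 5)))*(-1/20695) + 10314 = ((½)/7)*(-1/20695) + 10314 = ((½)*(⅐))*(-1/20695) + 10314 = (1/14)*(-1/20695) + 10314 = -1/289730 + 10314 = 2988275219/289730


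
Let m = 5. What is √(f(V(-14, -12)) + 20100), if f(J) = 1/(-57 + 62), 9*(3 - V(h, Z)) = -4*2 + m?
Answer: √502505/5 ≈ 141.78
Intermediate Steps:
V(h, Z) = 10/3 (V(h, Z) = 3 - (-4*2 + 5)/9 = 3 - (-8 + 5)/9 = 3 - ⅑*(-3) = 3 + ⅓ = 10/3)
f(J) = ⅕ (f(J) = 1/5 = ⅕)
√(f(V(-14, -12)) + 20100) = √(⅕ + 20100) = √(100501/5) = √502505/5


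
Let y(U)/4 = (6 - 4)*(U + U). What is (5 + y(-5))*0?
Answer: 0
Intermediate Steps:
y(U) = 16*U (y(U) = 4*((6 - 4)*(U + U)) = 4*(2*(2*U)) = 4*(4*U) = 16*U)
(5 + y(-5))*0 = (5 + 16*(-5))*0 = (5 - 80)*0 = -75*0 = 0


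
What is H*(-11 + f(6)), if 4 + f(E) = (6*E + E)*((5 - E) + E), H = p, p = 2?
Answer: 390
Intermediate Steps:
H = 2
f(E) = -4 + 35*E (f(E) = -4 + (6*E + E)*((5 - E) + E) = -4 + (7*E)*5 = -4 + 35*E)
H*(-11 + f(6)) = 2*(-11 + (-4 + 35*6)) = 2*(-11 + (-4 + 210)) = 2*(-11 + 206) = 2*195 = 390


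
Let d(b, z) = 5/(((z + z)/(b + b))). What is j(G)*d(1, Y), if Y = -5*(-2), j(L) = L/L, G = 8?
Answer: 1/2 ≈ 0.50000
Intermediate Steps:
j(L) = 1
Y = 10
d(b, z) = 5*b/z (d(b, z) = 5/(((2*z)/((2*b)))) = 5/(((2*z)*(1/(2*b)))) = 5/((z/b)) = 5*(b/z) = 5*b/z)
j(G)*d(1, Y) = 1*(5*1/10) = 1*(5*1*(1/10)) = 1*(1/2) = 1/2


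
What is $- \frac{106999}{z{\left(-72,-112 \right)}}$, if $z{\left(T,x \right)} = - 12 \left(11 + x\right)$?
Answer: $- \frac{106999}{1212} \approx -88.283$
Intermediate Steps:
$z{\left(T,x \right)} = -132 - 12 x$
$- \frac{106999}{z{\left(-72,-112 \right)}} = - \frac{106999}{-132 - -1344} = - \frac{106999}{-132 + 1344} = - \frac{106999}{1212}$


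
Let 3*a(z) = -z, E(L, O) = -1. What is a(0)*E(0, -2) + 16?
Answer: 16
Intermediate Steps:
a(z) = -z/3 (a(z) = (-z)/3 = -z/3)
a(0)*E(0, -2) + 16 = -1/3*0*(-1) + 16 = 0*(-1) + 16 = 0 + 16 = 16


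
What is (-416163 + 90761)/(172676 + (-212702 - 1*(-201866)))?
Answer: -23243/11560 ≈ -2.0106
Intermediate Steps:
(-416163 + 90761)/(172676 + (-212702 - 1*(-201866))) = -325402/(172676 + (-212702 + 201866)) = -325402/(172676 - 10836) = -325402/161840 = -325402*1/161840 = -23243/11560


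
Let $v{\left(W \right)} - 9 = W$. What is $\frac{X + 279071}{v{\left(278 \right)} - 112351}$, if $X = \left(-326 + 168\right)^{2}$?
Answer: $- \frac{304035}{112064} \approx -2.713$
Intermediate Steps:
$X = 24964$ ($X = \left(-158\right)^{2} = 24964$)
$v{\left(W \right)} = 9 + W$
$\frac{X + 279071}{v{\left(278 \right)} - 112351} = \frac{24964 + 279071}{\left(9 + 278\right) - 112351} = \frac{304035}{287 - 112351} = \frac{304035}{-112064} = 304035 \left(- \frac{1}{112064}\right) = - \frac{304035}{112064}$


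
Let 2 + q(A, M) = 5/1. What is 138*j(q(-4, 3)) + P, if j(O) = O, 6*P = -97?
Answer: 2387/6 ≈ 397.83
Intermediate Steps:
q(A, M) = 3 (q(A, M) = -2 + 5/1 = -2 + 5*1 = -2 + 5 = 3)
P = -97/6 (P = (⅙)*(-97) = -97/6 ≈ -16.167)
138*j(q(-4, 3)) + P = 138*3 - 97/6 = 414 - 97/6 = 2387/6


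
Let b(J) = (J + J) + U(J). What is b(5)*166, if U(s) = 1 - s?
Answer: 996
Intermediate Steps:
b(J) = 1 + J (b(J) = (J + J) + (1 - J) = 2*J + (1 - J) = 1 + J)
b(5)*166 = (1 + 5)*166 = 6*166 = 996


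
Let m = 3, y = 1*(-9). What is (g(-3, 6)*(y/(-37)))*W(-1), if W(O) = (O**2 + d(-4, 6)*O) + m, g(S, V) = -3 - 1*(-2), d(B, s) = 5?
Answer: 9/37 ≈ 0.24324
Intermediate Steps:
g(S, V) = -1 (g(S, V) = -3 + 2 = -1)
y = -9
W(O) = 3 + O**2 + 5*O (W(O) = (O**2 + 5*O) + 3 = 3 + O**2 + 5*O)
(g(-3, 6)*(y/(-37)))*W(-1) = (-(-9)/(-37))*(3 + (-1)**2 + 5*(-1)) = (-(-9)*(-1)/37)*(3 + 1 - 5) = -1*9/37*(-1) = -9/37*(-1) = 9/37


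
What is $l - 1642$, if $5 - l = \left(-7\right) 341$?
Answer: $750$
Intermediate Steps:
$l = 2392$ ($l = 5 - \left(-7\right) 341 = 5 - -2387 = 5 + 2387 = 2392$)
$l - 1642 = 2392 - 1642 = 750$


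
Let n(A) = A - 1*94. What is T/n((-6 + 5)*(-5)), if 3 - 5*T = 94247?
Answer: 94244/445 ≈ 211.78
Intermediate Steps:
T = -94244/5 (T = ⅗ - ⅕*94247 = ⅗ - 94247/5 = -94244/5 ≈ -18849.)
n(A) = -94 + A (n(A) = A - 94 = -94 + A)
T/n((-6 + 5)*(-5)) = -94244/(5*(-94 + (-6 + 5)*(-5))) = -94244/(5*(-94 - 1*(-5))) = -94244/(5*(-94 + 5)) = -94244/5/(-89) = -94244/5*(-1/89) = 94244/445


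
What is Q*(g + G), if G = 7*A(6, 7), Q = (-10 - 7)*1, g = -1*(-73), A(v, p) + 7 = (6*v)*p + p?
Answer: -31229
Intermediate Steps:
A(v, p) = -7 + p + 6*p*v (A(v, p) = -7 + ((6*v)*p + p) = -7 + (6*p*v + p) = -7 + (p + 6*p*v) = -7 + p + 6*p*v)
g = 73
Q = -17 (Q = -17*1 = -17)
G = 1764 (G = 7*(-7 + 7 + 6*7*6) = 7*(-7 + 7 + 252) = 7*252 = 1764)
Q*(g + G) = -17*(73 + 1764) = -17*1837 = -31229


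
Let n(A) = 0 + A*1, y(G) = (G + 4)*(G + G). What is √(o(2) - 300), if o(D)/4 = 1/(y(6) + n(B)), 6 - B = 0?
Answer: I*√132286/21 ≈ 17.32*I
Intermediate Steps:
B = 6 (B = 6 - 1*0 = 6 + 0 = 6)
y(G) = 2*G*(4 + G) (y(G) = (4 + G)*(2*G) = 2*G*(4 + G))
n(A) = A (n(A) = 0 + A = A)
o(D) = 2/63 (o(D) = 4/(2*6*(4 + 6) + 6) = 4/(2*6*10 + 6) = 4/(120 + 6) = 4/126 = 4*(1/126) = 2/63)
√(o(2) - 300) = √(2/63 - 300) = √(-18898/63) = I*√132286/21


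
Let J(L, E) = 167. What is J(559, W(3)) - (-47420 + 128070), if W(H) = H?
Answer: -80483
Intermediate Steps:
J(559, W(3)) - (-47420 + 128070) = 167 - (-47420 + 128070) = 167 - 1*80650 = 167 - 80650 = -80483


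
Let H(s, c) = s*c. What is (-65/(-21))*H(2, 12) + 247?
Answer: 2249/7 ≈ 321.29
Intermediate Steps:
H(s, c) = c*s
(-65/(-21))*H(2, 12) + 247 = (-65/(-21))*(12*2) + 247 = -65*(-1/21)*24 + 247 = (65/21)*24 + 247 = 520/7 + 247 = 2249/7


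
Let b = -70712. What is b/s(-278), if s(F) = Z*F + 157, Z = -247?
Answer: -70712/68823 ≈ -1.0274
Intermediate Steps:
s(F) = 157 - 247*F (s(F) = -247*F + 157 = 157 - 247*F)
b/s(-278) = -70712/(157 - 247*(-278)) = -70712/(157 + 68666) = -70712/68823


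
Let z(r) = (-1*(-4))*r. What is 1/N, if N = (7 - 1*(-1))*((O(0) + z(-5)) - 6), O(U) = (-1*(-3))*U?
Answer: -1/208 ≈ -0.0048077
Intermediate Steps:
O(U) = 3*U
z(r) = 4*r
N = -208 (N = (7 - 1*(-1))*((3*0 + 4*(-5)) - 6) = (7 + 1)*((0 - 20) - 6) = 8*(-20 - 6) = 8*(-26) = -208)
1/N = 1/(-208) = -1/208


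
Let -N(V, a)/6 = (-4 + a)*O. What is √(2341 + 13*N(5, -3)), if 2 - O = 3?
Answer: √1795 ≈ 42.367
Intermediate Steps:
O = -1 (O = 2 - 1*3 = 2 - 3 = -1)
N(V, a) = -24 + 6*a (N(V, a) = -6*(-4 + a)*(-1) = -6*(4 - a) = -24 + 6*a)
√(2341 + 13*N(5, -3)) = √(2341 + 13*(-24 + 6*(-3))) = √(2341 + 13*(-24 - 18)) = √(2341 + 13*(-42)) = √(2341 - 546) = √1795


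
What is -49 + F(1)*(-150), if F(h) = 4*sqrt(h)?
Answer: -649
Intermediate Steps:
-49 + F(1)*(-150) = -49 + (4*sqrt(1))*(-150) = -49 + (4*1)*(-150) = -49 + 4*(-150) = -49 - 600 = -649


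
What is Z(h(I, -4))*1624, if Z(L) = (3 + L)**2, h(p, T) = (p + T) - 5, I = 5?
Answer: 1624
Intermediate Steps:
h(p, T) = -5 + T + p (h(p, T) = (T + p) - 5 = -5 + T + p)
Z(h(I, -4))*1624 = (3 + (-5 - 4 + 5))**2*1624 = (3 - 4)**2*1624 = (-1)**2*1624 = 1*1624 = 1624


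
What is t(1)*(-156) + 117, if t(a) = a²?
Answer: -39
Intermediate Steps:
t(1)*(-156) + 117 = 1²*(-156) + 117 = 1*(-156) + 117 = -156 + 117 = -39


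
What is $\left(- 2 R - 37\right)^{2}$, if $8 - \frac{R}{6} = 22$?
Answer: $17161$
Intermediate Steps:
$R = -84$ ($R = 48 - 132 = -84$)
$\left(- 2 R - 37\right)^{2} = \left(\left(-2\right) \left(-84\right) - 37\right)^{2} = \left(168 - 37\right)^{2} = 131^{2} = 17161$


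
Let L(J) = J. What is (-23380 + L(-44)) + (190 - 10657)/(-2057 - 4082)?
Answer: -143789469/6139 ≈ -23422.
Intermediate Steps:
(-23380 + L(-44)) + (190 - 10657)/(-2057 - 4082) = (-23380 - 44) + (190 - 10657)/(-2057 - 4082) = -23424 - 10467/(-6139) = -23424 - 10467*(-1/6139) = -23424 + 10467/6139 = -143789469/6139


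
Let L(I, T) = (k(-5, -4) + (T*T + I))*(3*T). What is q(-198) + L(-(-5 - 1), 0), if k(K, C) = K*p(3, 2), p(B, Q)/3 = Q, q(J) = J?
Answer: -198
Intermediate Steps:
p(B, Q) = 3*Q
k(K, C) = 6*K (k(K, C) = K*(3*2) = K*6 = 6*K)
L(I, T) = 3*T*(-30 + I + T²) (L(I, T) = (6*(-5) + (T*T + I))*(3*T) = (-30 + (T² + I))*(3*T) = (-30 + (I + T²))*(3*T) = (-30 + I + T²)*(3*T) = 3*T*(-30 + I + T²))
q(-198) + L(-(-5 - 1), 0) = -198 + 3*0*(-30 - (-5 - 1) + 0²) = -198 + 3*0*(-30 - 1*(-6) + 0) = -198 + 3*0*(-30 + 6 + 0) = -198 + 3*0*(-24) = -198 + 0 = -198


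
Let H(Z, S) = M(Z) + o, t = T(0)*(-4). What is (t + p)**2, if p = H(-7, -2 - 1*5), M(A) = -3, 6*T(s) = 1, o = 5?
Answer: 16/9 ≈ 1.7778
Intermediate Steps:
T(s) = 1/6 (T(s) = (1/6)*1 = 1/6)
t = -2/3 (t = (1/6)*(-4) = -2/3 ≈ -0.66667)
H(Z, S) = 2 (H(Z, S) = -3 + 5 = 2)
p = 2
(t + p)**2 = (-2/3 + 2)**2 = (4/3)**2 = 16/9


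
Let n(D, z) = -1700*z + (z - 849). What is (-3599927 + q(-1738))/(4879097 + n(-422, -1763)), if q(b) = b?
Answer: -720333/1574717 ≈ -0.45744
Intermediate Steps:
n(D, z) = -849 - 1699*z (n(D, z) = -1700*z + (-849 + z) = -849 - 1699*z)
(-3599927 + q(-1738))/(4879097 + n(-422, -1763)) = (-3599927 - 1738)/(4879097 + (-849 - 1699*(-1763))) = -3601665/(4879097 + (-849 + 2995337)) = -3601665/(4879097 + 2994488) = -3601665/7873585 = -3601665*1/7873585 = -720333/1574717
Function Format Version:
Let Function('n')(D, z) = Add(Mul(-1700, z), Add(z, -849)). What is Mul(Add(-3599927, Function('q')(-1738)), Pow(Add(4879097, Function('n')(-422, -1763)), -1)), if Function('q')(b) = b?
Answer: Rational(-720333, 1574717) ≈ -0.45744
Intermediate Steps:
Function('n')(D, z) = Add(-849, Mul(-1699, z)) (Function('n')(D, z) = Add(Mul(-1700, z), Add(-849, z)) = Add(-849, Mul(-1699, z)))
Mul(Add(-3599927, Function('q')(-1738)), Pow(Add(4879097, Function('n')(-422, -1763)), -1)) = Mul(Add(-3599927, -1738), Pow(Add(4879097, Add(-849, Mul(-1699, -1763))), -1)) = Mul(-3601665, Pow(Add(4879097, Add(-849, 2995337)), -1)) = Mul(-3601665, Pow(Add(4879097, 2994488), -1)) = Mul(-3601665, Pow(7873585, -1)) = Mul(-3601665, Rational(1, 7873585)) = Rational(-720333, 1574717)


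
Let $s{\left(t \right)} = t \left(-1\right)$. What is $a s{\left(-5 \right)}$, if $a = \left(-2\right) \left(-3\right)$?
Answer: $30$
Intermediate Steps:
$a = 6$
$s{\left(t \right)} = - t$
$a s{\left(-5 \right)} = 6 \left(\left(-1\right) \left(-5\right)\right) = 6 \cdot 5 = 30$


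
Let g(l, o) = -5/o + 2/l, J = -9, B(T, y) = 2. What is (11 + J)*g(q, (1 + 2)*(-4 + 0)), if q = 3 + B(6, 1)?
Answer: 49/30 ≈ 1.6333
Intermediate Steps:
q = 5 (q = 3 + 2 = 5)
(11 + J)*g(q, (1 + 2)*(-4 + 0)) = (11 - 9)*(-5*1/((1 + 2)*(-4 + 0)) + 2/5) = 2*(-5/(3*(-4)) + 2*(⅕)) = 2*(-5/(-12) + ⅖) = 2*(-5*(-1/12) + ⅖) = 2*(5/12 + ⅖) = 2*(49/60) = 49/30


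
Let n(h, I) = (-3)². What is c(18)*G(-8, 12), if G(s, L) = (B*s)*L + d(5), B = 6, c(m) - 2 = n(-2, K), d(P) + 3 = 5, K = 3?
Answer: -6314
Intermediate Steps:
d(P) = 2 (d(P) = -3 + 5 = 2)
n(h, I) = 9
c(m) = 11 (c(m) = 2 + 9 = 11)
G(s, L) = 2 + 6*L*s (G(s, L) = (6*s)*L + 2 = 6*L*s + 2 = 2 + 6*L*s)
c(18)*G(-8, 12) = 11*(2 + 6*12*(-8)) = 11*(2 - 576) = 11*(-574) = -6314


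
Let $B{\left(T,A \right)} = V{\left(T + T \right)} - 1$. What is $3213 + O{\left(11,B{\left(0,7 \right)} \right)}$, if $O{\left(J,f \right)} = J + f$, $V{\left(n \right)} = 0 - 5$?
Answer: $3218$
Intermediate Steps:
$V{\left(n \right)} = -5$
$B{\left(T,A \right)} = -6$ ($B{\left(T,A \right)} = -5 - 1 = -6$)
$3213 + O{\left(11,B{\left(0,7 \right)} \right)} = 3213 + \left(11 - 6\right) = 3213 + 5 = 3218$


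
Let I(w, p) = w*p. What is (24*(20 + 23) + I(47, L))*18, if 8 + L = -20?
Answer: -5112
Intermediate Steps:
L = -28 (L = -8 - 20 = -28)
I(w, p) = p*w
(24*(20 + 23) + I(47, L))*18 = (24*(20 + 23) - 28*47)*18 = (24*43 - 1316)*18 = (1032 - 1316)*18 = -284*18 = -5112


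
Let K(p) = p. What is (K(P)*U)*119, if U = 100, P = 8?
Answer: 95200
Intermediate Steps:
(K(P)*U)*119 = (8*100)*119 = 800*119 = 95200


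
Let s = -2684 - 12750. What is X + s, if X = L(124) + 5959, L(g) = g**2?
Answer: 5901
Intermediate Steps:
s = -15434
X = 21335 (X = 124**2 + 5959 = 15376 + 5959 = 21335)
X + s = 21335 - 15434 = 5901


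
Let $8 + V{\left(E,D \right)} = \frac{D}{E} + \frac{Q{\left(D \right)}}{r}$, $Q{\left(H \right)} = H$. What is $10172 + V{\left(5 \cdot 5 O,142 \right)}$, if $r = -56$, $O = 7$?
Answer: $\frac{7113593}{700} \approx 10162.0$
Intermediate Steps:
$V{\left(E,D \right)} = -8 - \frac{D}{56} + \frac{D}{E}$ ($V{\left(E,D \right)} = -8 + \left(\frac{D}{E} + \frac{D}{-56}\right) = -8 + \left(\frac{D}{E} + D \left(- \frac{1}{56}\right)\right) = -8 - \left(\frac{D}{56} - \frac{D}{E}\right) = -8 - \frac{D}{56} + \frac{D}{E}$)
$10172 + V{\left(5 \cdot 5 O,142 \right)} = 10172 - \left(\frac{295}{28} - \frac{142}{175}\right) = 10172 - \frac{6807}{700} = \frac{7113593}{700}$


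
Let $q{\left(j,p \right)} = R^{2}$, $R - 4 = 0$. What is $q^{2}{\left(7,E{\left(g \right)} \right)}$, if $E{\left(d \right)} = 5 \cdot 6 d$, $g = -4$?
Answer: $256$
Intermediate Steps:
$R = 4$ ($R = 4 + 0 = 4$)
$E{\left(d \right)} = 30 d$
$q{\left(j,p \right)} = 16$ ($q{\left(j,p \right)} = 4^{2} = 16$)
$q^{2}{\left(7,E{\left(g \right)} \right)} = 16^{2} = 256$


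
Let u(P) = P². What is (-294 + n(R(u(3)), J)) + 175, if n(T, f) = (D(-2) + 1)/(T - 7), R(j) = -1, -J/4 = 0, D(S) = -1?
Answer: -119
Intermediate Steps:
J = 0 (J = -4*0 = 0)
n(T, f) = 0 (n(T, f) = (-1 + 1)/(T - 7) = 0/(-7 + T) = 0)
(-294 + n(R(u(3)), J)) + 175 = (-294 + 0) + 175 = -294 + 175 = -119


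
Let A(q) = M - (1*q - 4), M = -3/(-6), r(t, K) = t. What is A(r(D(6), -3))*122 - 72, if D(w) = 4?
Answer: -11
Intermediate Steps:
M = ½ (M = -3*(-⅙) = ½ ≈ 0.50000)
A(q) = 9/2 - q (A(q) = ½ - (1*q - 4) = ½ - (q - 4) = ½ - (-4 + q) = ½ + (4 - q) = 9/2 - q)
A(r(D(6), -3))*122 - 72 = (9/2 - 1*4)*122 - 72 = (9/2 - 4)*122 - 72 = (½)*122 - 72 = 61 - 72 = -11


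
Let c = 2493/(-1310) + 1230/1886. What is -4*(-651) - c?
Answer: 78496209/30130 ≈ 2605.3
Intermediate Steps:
c = -37689/30130 (c = 2493*(-1/1310) + 1230*(1/1886) = -2493/1310 + 15/23 = -37689/30130 ≈ -1.2509)
-4*(-651) - c = -4*(-651) - 1*(-37689/30130) = 2604 + 37689/30130 = 78496209/30130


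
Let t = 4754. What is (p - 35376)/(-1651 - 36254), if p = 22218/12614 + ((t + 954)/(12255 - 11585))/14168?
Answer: 75637165317733/81048438401700 ≈ 0.93323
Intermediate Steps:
p = 3767458907/2138199140 (p = 22218/12614 + ((4754 + 954)/(12255 - 11585))/14168 = 22218*(1/12614) + (5708/670)*(1/14168) = 1587/901 + (5708*(1/670))*(1/14168) = 1587/901 + (2854/335)*(1/14168) = 1587/901 + 1427/2373140 = 3767458907/2138199140 ≈ 1.7620)
(p - 35376)/(-1651 - 36254) = (3767458907/2138199140 - 35376)/(-1651 - 36254) = -75637165317733/2138199140/(-37905) = -75637165317733/2138199140*(-1/37905) = 75637165317733/81048438401700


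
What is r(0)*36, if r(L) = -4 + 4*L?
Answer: -144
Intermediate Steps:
r(0)*36 = (-4 + 4*0)*36 = (-4 + 0)*36 = -4*36 = -144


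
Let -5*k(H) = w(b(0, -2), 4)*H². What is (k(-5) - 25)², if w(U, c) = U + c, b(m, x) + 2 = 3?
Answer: 2500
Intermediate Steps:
b(m, x) = 1 (b(m, x) = -2 + 3 = 1)
k(H) = -H² (k(H) = -(1 + 4)*H²/5 = -H²)
(k(-5) - 25)² = (-1*(-5)² - 25)² = (-1*25 - 25)² = (-25 - 25)² = (-50)² = 2500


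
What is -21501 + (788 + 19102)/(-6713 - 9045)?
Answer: -169416324/7879 ≈ -21502.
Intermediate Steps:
-21501 + (788 + 19102)/(-6713 - 9045) = -21501 + 19890/(-15758) = -21501 + 19890*(-1/15758) = -21501 - 9945/7879 = -169416324/7879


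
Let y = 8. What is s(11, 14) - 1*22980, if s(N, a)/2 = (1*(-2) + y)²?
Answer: -22908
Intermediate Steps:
s(N, a) = 72 (s(N, a) = 2*(1*(-2) + 8)² = 2*(-2 + 8)² = 2*6² = 2*36 = 72)
s(11, 14) - 1*22980 = 72 - 1*22980 = 72 - 22980 = -22908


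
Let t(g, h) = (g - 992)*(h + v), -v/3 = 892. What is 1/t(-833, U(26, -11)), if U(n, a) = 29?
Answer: 1/4830775 ≈ 2.0701e-7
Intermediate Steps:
v = -2676 (v = -3*892 = -2676)
t(g, h) = (-2676 + h)*(-992 + g) (t(g, h) = (g - 992)*(h - 2676) = (-992 + g)*(-2676 + h) = (-2676 + h)*(-992 + g))
1/t(-833, U(26, -11)) = 1/(2654592 - 2676*(-833) - 992*29 - 833*29) = 1/(2654592 + 2229108 - 28768 - 24157) = 1/4830775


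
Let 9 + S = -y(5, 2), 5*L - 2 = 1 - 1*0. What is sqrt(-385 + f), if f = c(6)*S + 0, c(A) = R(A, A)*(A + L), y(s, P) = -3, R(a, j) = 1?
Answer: I*sqrt(10615)/5 ≈ 20.606*I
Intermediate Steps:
L = 3/5 (L = 2/5 + (1 - 1*0)/5 = 2/5 + (1 + 0)/5 = 2/5 + (1/5)*1 = 2/5 + 1/5 = 3/5 ≈ 0.60000)
c(A) = 3/5 + A (c(A) = 1*(A + 3/5) = 1*(3/5 + A) = 3/5 + A)
S = -6 (S = -9 - 1*(-3) = -9 + 3 = -6)
f = -198/5 (f = (3/5 + 6)*(-6) + 0 = (33/5)*(-6) + 0 = -198/5 + 0 = -198/5 ≈ -39.600)
sqrt(-385 + f) = sqrt(-385 - 198/5) = sqrt(-2123/5) = I*sqrt(10615)/5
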